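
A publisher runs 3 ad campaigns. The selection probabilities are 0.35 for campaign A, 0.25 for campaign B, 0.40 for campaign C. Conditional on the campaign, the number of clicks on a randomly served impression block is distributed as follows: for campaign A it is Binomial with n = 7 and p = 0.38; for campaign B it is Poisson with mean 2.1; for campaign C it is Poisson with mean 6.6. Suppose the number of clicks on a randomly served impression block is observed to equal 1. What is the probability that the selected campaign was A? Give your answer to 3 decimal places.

0.438

Likelihoods P(X=1 | ·): A: 0.151089; B: 0.257158; C: 0.00897843.
Posterior ∝ prior × likelihood. Numerator for A: 0.35·0.151089 = 0.052881.
Normalizing constant: 0.35·0.151089 + 0.25·0.257158 + 0.4·0.00897843 = 0.120762.
P(A | observation) = 0.052881 / 0.120762 = 0.437894.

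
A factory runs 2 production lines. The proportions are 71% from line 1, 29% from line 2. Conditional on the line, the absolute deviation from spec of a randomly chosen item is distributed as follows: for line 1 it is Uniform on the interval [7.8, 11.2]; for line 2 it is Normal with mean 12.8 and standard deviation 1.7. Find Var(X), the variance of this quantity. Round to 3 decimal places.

3.764

Per component, 1: μ=9.5, E[X²]=91.2133; 2: μ=12.8, E[X²]=166.73.
E[X] = 0.71·9.5 + 0.29·12.8 = 10.457.
E[X²] = 0.71·91.2133 + 0.29·166.73 = 113.113.
Var(X) = E[X²] − (E[X])² = 113.113 − 109.349 = 3.76432.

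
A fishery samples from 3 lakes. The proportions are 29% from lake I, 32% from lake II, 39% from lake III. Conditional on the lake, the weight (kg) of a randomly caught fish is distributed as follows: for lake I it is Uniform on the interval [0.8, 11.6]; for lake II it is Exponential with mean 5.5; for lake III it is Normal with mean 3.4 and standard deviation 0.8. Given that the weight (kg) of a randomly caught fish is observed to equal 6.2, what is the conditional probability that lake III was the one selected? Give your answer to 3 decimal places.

Likelihoods f(6.2 | ·): I: 0.0925926; II: 0.0588937; III: 0.00109085.
Posterior ∝ prior × likelihood. Numerator for III: 0.39·0.00109085 = 0.000425433.
Normalizing constant: 0.29·0.0925926 + 0.32·0.0588937 + 0.39·0.00109085 = 0.0461233.
P(III | observation) = 0.000425433 / 0.0461233 = 0.00922382.

0.009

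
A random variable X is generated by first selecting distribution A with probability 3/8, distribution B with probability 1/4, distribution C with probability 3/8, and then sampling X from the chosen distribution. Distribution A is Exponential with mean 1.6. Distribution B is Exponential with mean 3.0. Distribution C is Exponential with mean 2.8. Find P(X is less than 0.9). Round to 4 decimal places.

0.3292

Conditional on each component, P(X < 0.9): A: 0.430217; B: 0.259182; C: 0.274888.
By total probability, P(X < 0.9) = 0.375·0.430217 + 0.25·0.259182 + 0.375·0.274888 = 0.32921.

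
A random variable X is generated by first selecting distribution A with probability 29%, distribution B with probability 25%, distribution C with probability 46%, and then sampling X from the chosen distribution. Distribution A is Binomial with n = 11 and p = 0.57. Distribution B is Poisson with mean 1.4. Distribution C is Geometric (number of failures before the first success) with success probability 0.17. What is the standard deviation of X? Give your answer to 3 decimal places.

Per component, A: μ=6.27, E[X²]=42.009; B: μ=1.4, E[X²]=3.36; C: μ=4.88235, E[X²]=52.5571.
E[X] = 0.29·6.27 + 0.25·1.4 + 0.46·4.88235 = 4.41418.
E[X²] = 0.29·42.009 + 0.25·3.36 + 0.46·52.5571 = 37.1989.
Var(X) = E[X²] − (E[X])² = 37.1989 − 19.485 = 17.7139.
SD(X) = √17.7139 = 4.20878.

4.209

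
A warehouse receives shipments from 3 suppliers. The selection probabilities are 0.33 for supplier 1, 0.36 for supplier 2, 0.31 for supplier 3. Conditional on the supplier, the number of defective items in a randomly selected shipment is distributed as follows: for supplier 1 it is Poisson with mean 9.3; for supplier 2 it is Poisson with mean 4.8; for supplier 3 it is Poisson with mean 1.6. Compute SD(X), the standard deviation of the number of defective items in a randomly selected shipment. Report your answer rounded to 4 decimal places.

3.8609

Per component, 1: μ=9.3, E[X²]=95.79; 2: μ=4.8, E[X²]=27.84; 3: μ=1.6, E[X²]=4.16.
E[X] = 0.33·9.3 + 0.36·4.8 + 0.31·1.6 = 5.293.
E[X²] = 0.33·95.79 + 0.36·27.84 + 0.31·4.16 = 42.9227.
Var(X) = E[X²] − (E[X])² = 42.9227 − 28.0158 = 14.9069.
SD(X) = √14.9069 = 3.86094.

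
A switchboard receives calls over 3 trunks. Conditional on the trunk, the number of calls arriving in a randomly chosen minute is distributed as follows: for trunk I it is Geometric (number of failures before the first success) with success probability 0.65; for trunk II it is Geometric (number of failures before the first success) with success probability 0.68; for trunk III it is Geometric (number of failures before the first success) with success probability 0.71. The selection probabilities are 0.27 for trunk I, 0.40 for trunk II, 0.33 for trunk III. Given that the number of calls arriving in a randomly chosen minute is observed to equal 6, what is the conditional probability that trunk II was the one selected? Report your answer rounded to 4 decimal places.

Likelihoods P(X=6 | ·): I: 0.00119487; II: 0.000730144; III: 0.000422325.
Posterior ∝ prior × likelihood. Numerator for II: 0.4·0.000730144 = 0.000292058.
Normalizing constant: 0.27·0.00119487 + 0.4·0.000730144 + 0.33·0.000422325 = 0.00075404.
P(II | observation) = 0.000292058 / 0.00075404 = 0.387324.

0.3873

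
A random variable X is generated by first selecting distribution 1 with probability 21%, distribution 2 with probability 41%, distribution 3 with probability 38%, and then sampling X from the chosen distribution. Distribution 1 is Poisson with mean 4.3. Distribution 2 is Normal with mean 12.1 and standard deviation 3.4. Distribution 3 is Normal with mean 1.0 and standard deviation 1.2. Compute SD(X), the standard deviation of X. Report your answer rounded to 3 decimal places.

Per component, 1: μ=4.3, E[X²]=22.79; 2: μ=12.1, E[X²]=157.97; 3: μ=1, E[X²]=2.44.
E[X] = 0.21·4.3 + 0.41·12.1 + 0.38·1 = 6.244.
E[X²] = 0.21·22.79 + 0.41·157.97 + 0.38·2.44 = 70.4808.
Var(X) = E[X²] − (E[X])² = 70.4808 − 38.9875 = 31.4933.
SD(X) = √31.4933 = 5.61189.

5.612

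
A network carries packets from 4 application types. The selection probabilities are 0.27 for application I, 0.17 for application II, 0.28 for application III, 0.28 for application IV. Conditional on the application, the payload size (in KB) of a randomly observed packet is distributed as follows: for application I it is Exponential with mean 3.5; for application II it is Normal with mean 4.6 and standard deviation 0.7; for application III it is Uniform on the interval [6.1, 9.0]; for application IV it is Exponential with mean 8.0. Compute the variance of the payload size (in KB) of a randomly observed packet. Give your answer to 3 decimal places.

25.314

Per component, I: μ=3.5, E[X²]=24.5; II: μ=4.6, E[X²]=21.65; III: μ=7.55, E[X²]=57.7033; IV: μ=8, E[X²]=128.
E[X] = 0.27·3.5 + 0.17·4.6 + 0.28·7.55 + 0.28·8 = 6.081.
E[X²] = 0.27·24.5 + 0.17·21.65 + 0.28·57.7033 + 0.28·128 = 62.2924.
Var(X) = E[X²] − (E[X])² = 62.2924 − 36.9786 = 25.3139.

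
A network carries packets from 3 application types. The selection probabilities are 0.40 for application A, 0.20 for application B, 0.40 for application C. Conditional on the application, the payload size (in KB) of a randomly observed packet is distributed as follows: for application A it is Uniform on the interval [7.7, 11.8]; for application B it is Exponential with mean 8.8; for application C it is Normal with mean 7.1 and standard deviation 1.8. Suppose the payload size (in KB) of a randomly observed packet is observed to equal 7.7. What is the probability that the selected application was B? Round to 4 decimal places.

0.0496

Likelihoods f(7.7 | ·): A: 0.243902; B: 0.0473707; C: 0.209657.
Posterior ∝ prior × likelihood. Numerator for B: 0.2·0.0473707 = 0.00947414.
Normalizing constant: 0.4·0.243902 + 0.2·0.0473707 + 0.4·0.209657 = 0.190898.
P(B | observation) = 0.00947414 / 0.190898 = 0.0496293.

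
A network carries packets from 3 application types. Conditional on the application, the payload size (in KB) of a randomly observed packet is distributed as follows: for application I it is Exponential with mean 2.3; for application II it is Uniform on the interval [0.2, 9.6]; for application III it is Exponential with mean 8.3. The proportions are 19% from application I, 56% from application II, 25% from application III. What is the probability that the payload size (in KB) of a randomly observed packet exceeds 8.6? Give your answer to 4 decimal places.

0.1528

Conditional on each application, P(X > 8.6): I: 0.0237748; II: 0.106383; III: 0.35482.
By total probability, P(X > 8.6) = 0.19·0.0237748 + 0.56·0.106383 + 0.25·0.35482 = 0.152797.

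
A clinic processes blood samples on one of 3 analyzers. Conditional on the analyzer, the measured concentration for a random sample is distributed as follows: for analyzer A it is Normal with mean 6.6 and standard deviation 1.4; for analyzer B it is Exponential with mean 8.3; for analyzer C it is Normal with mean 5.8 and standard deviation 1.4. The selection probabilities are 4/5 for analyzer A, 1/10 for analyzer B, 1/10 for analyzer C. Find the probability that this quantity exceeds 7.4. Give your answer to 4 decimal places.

Conditional on each analyzer, P(X > 7.4): A: 0.283855; B: 0.410013; C: 0.126549.
By total probability, P(X > 7.4) = 0.8·0.283855 + 0.1·0.410013 + 0.1·0.126549 = 0.28074.

0.2807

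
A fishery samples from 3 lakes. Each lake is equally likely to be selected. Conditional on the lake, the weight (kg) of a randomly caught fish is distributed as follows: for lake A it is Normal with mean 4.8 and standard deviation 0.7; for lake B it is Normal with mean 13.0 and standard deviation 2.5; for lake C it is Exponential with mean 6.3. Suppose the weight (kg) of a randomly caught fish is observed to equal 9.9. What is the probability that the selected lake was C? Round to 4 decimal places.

0.3083

Likelihoods f(9.9 | ·): A: 1.69544e-12; B: 0.0739749; C: 0.0329759.
Posterior ∝ prior × likelihood. Numerator for C: 0.333333·0.0329759 = 0.010992.
Normalizing constant: 0.333333·1.69544e-12 + 0.333333·0.0739749 + 0.333333·0.0329759 = 0.0356503.
P(C | observation) = 0.010992 / 0.0356503 = 0.308328.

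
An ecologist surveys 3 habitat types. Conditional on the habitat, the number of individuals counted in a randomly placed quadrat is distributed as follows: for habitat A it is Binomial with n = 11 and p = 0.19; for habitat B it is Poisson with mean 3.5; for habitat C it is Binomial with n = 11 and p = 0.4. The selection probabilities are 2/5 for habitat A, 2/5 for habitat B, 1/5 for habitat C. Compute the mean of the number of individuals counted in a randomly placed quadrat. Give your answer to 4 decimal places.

3.1160

Component means — A: 2.09; B: 3.5; C: 4.4.
E[X] = 0.4·2.09 + 0.4·3.5 + 0.2·4.4 = 3.116.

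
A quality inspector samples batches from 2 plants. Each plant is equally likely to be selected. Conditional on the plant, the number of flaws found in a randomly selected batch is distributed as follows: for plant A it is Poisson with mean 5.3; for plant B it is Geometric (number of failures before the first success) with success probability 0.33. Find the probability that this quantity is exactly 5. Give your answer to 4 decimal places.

Conditional on each plant, P(X = 5): A: 0.173955; B: 0.0445541.
By total probability, P(X = 5) = 0.5·0.173955 + 0.5·0.0445541 = 0.109255.

0.1093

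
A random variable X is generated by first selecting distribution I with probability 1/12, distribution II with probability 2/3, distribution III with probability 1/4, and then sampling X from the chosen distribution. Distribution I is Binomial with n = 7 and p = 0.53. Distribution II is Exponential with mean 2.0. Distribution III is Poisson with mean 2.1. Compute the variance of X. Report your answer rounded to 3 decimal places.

Per component, I: μ=3.71, E[X²]=15.5078; II: μ=2, E[X²]=8; III: μ=2.1, E[X²]=6.51.
E[X] = 0.0833333·3.71 + 0.666667·2 + 0.25·2.1 = 2.1675.
E[X²] = 0.0833333·15.5078 + 0.666667·8 + 0.25·6.51 = 8.25315.
Var(X) = E[X²] − (E[X])² = 8.25315 − 4.69806 = 3.55509.

3.555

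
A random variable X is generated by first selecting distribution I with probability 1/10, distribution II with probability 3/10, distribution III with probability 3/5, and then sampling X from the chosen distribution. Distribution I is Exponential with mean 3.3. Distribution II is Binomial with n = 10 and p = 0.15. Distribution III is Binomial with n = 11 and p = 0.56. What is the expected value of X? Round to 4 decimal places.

4.4760

Component means — I: 3.3; II: 1.5; III: 6.16.
E[X] = 0.1·3.3 + 0.3·1.5 + 0.6·6.16 = 4.476.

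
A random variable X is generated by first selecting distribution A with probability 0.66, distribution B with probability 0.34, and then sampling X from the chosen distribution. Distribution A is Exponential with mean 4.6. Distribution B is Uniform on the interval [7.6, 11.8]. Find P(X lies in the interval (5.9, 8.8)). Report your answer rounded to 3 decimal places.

0.183

Conditional on each component, P(5.9 < X < 8.8): A: 0.129683; B: 0.285714.
By total probability, P(5.9 < X < 8.8) = 0.66·0.129683 + 0.34·0.285714 = 0.182733.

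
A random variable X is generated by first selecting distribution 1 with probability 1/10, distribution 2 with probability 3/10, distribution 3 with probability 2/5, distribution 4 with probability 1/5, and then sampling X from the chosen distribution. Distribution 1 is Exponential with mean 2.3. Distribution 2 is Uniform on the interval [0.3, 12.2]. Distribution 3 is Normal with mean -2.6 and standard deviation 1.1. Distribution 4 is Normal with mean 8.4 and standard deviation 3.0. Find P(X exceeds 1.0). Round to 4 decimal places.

Conditional on each component, P(X > 1.0): 1: 0.647405; 2: 0.941176; 3: 0.000532576; 4: 0.993181.
By total probability, P(X > 1.0) = 0.1·0.647405 + 0.3·0.941176 + 0.4·0.000532576 + 0.2·0.993181 = 0.545943.

0.5459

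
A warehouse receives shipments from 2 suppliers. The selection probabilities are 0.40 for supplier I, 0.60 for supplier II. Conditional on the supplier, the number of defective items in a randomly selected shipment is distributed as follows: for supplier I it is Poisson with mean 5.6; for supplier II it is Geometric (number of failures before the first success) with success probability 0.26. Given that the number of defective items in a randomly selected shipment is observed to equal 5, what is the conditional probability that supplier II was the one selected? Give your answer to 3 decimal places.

Likelihoods P(X=5 | ·): I: 0.169711; II: 0.0576942.
Posterior ∝ prior × likelihood. Numerator for II: 0.6·0.0576942 = 0.0346165.
Normalizing constant: 0.4·0.169711 + 0.6·0.0576942 = 0.102501.
P(II | observation) = 0.0346165 / 0.102501 = 0.337719.

0.338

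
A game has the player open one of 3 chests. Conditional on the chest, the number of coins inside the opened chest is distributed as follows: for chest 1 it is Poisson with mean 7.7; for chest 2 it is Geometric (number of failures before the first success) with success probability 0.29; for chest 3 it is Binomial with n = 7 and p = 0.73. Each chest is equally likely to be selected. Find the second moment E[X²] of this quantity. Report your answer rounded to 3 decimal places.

36.306

For each component E[X²] = Var + (mean)², giving 1: 66.99; 2: 14.4364; 3: 27.4918.
Overall E[X²] = 0.333333·66.99 + 0.333333·14.4364 + 0.333333·27.4918 = 36.3061.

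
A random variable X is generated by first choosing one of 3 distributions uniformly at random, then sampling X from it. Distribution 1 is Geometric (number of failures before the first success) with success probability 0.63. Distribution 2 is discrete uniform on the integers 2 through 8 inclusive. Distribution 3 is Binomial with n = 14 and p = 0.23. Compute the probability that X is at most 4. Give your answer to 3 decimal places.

0.740

Conditional on each component, P(X ≤ 4): 1: 0.993066; 2: 0.428571; 3: 0.797663.
By total probability, P(X ≤ 4) = 0.333333·0.993066 + 0.333333·0.428571 + 0.333333·0.797663 = 0.739767.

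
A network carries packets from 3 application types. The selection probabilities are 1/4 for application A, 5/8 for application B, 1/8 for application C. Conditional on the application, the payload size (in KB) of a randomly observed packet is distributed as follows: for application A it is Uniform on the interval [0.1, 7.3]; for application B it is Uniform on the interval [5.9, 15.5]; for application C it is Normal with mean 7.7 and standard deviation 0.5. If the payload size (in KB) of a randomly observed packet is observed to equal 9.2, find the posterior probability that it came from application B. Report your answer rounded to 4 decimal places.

0.9833

Likelihoods f(9.2 | ·): A: 0; B: 0.104167; C: 0.0088637.
Posterior ∝ prior × likelihood. Numerator for B: 0.625·0.104167 = 0.0651042.
Normalizing constant: 0.25·0 + 0.625·0.104167 + 0.125·0.0088637 = 0.0662121.
P(B | observation) = 0.0651042 / 0.0662121 = 0.983266.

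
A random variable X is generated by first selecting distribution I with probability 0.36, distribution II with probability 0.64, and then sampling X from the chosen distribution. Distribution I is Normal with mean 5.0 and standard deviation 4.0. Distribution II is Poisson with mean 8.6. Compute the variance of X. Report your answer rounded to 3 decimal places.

14.250

Per component, I: μ=5, E[X²]=41; II: μ=8.6, E[X²]=82.56.
E[X] = 0.36·5 + 0.64·8.6 = 7.304.
E[X²] = 0.36·41 + 0.64·82.56 = 67.5984.
Var(X) = E[X²] − (E[X])² = 67.5984 − 53.3484 = 14.25.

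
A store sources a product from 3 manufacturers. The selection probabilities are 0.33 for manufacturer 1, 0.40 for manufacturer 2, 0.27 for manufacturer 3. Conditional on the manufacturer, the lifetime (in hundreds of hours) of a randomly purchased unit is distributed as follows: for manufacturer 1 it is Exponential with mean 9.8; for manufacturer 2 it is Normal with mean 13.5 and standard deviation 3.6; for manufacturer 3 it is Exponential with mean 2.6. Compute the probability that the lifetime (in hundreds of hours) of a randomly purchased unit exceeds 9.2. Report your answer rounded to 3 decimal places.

Conditional on each manufacturer, P(X > 9.2): 1: 0.391106; 2: 0.883848; 3: 0.029058.
By total probability, P(X > 9.2) = 0.33·0.391106 + 0.4·0.883848 + 0.27·0.029058 = 0.49045.

0.490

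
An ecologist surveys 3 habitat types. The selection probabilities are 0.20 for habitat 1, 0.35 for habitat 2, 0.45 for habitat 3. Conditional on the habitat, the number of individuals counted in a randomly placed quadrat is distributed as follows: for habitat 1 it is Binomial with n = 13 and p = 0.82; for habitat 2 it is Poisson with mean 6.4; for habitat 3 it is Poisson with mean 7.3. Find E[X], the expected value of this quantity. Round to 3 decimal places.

Component means — 1: 10.66; 2: 6.4; 3: 7.3.
E[X] = 0.2·10.66 + 0.35·6.4 + 0.45·7.3 = 7.657.

7.657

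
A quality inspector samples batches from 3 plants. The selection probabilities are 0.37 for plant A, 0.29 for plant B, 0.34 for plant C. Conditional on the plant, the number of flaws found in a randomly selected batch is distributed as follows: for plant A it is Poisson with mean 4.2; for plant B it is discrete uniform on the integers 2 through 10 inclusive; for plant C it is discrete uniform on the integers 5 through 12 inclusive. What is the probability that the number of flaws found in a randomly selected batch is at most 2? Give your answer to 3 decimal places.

Conditional on each plant, P(X ≤ 2): A: 0.210238; B: 0.111111; C: 0.
By total probability, P(X ≤ 2) = 0.37·0.210238 + 0.29·0.111111 + 0.34·0 = 0.11001.

0.110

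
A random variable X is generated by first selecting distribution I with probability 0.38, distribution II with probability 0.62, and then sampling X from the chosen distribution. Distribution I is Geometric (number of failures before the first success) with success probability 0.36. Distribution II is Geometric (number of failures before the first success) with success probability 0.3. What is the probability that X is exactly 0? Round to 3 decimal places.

0.323

Conditional on each component, P(X = 0): I: 0.36; II: 0.3.
By total probability, P(X = 0) = 0.38·0.36 + 0.62·0.3 = 0.3228.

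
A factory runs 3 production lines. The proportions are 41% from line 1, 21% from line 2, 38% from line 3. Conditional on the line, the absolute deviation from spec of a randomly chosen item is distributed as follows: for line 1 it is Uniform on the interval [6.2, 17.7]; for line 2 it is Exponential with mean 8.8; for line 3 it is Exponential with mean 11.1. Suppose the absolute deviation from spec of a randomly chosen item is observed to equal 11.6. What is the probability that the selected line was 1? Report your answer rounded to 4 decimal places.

0.6593

Likelihoods f(11.6 | ·): 1: 0.0869565; 2: 0.0304115; 3: 0.0316825.
Posterior ∝ prior × likelihood. Numerator for 1: 0.41·0.0869565 = 0.0356522.
Normalizing constant: 0.41·0.0869565 + 0.21·0.0304115 + 0.38·0.0316825 = 0.054078.
P(1 | observation) = 0.0356522 / 0.054078 = 0.659274.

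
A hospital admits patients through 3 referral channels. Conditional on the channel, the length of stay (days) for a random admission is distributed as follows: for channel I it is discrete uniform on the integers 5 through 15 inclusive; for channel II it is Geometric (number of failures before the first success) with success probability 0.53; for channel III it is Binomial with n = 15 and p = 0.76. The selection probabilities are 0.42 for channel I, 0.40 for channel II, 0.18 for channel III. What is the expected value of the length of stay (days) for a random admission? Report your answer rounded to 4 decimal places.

6.6067

Component means — I: 10; II: 0.886792; III: 11.4.
E[X] = 0.42·10 + 0.4·0.886792 + 0.18·11.4 = 6.60672.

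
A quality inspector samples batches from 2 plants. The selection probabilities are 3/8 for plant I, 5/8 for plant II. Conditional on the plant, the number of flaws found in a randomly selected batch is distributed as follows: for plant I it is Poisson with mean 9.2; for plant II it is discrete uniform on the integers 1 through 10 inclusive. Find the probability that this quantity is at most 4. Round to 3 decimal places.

Conditional on each plant, P(X ≤ 4): I: 0.0485796; II: 0.4.
By total probability, P(X ≤ 4) = 0.375·0.0485796 + 0.625·0.4 = 0.268217.

0.268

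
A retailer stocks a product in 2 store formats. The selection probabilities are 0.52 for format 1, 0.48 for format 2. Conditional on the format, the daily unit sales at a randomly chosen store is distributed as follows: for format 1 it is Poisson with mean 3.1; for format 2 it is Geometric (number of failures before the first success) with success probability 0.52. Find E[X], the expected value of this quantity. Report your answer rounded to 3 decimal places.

2.055

Component means — 1: 3.1; 2: 0.923077.
E[X] = 0.52·3.1 + 0.48·0.923077 = 2.05508.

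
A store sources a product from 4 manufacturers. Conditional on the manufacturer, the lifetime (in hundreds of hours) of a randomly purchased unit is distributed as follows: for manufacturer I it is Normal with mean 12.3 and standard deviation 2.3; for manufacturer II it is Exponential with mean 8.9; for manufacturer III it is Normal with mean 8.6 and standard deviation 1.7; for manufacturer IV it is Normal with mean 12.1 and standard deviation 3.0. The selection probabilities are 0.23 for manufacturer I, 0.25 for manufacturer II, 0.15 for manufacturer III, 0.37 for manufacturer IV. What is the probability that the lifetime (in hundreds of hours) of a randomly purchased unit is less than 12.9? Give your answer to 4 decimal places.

Conditional on each manufacturer, P(X < 12.9): I: 0.602903; II: 0.765298; III: 0.994287; IV: 0.605137.
By total probability, P(X < 12.9) = 0.23·0.602903 + 0.25·0.765298 + 0.15·0.994287 + 0.37·0.605137 = 0.703036.

0.7030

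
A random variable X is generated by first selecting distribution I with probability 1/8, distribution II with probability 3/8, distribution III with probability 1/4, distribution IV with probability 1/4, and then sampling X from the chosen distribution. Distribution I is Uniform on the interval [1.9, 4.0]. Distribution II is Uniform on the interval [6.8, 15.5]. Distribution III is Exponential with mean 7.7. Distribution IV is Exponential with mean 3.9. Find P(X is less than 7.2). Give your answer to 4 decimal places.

Conditional on each component, P(X < 7.2): I: 1; II: 0.045977; III: 0.60744; IV: 0.842157.
By total probability, P(X < 7.2) = 0.125·1 + 0.375·0.045977 + 0.25·0.60744 + 0.25·0.842157 = 0.504641.

0.5046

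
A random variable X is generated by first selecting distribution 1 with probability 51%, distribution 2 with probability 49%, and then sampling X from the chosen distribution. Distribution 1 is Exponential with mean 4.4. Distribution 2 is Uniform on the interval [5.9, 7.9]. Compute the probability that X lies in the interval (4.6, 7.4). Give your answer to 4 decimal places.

0.4519

Conditional on each component, P(4.6 < X < 7.4): 1: 0.165497; 2: 0.75.
By total probability, P(4.6 < X < 7.4) = 0.51·0.165497 + 0.49·0.75 = 0.451903.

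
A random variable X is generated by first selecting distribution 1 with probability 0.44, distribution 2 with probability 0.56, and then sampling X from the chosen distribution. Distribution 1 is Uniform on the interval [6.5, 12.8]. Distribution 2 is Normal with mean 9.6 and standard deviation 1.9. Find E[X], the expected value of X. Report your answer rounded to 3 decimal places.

Component means — 1: 9.65; 2: 9.6.
E[X] = 0.44·9.65 + 0.56·9.6 = 9.622.

9.622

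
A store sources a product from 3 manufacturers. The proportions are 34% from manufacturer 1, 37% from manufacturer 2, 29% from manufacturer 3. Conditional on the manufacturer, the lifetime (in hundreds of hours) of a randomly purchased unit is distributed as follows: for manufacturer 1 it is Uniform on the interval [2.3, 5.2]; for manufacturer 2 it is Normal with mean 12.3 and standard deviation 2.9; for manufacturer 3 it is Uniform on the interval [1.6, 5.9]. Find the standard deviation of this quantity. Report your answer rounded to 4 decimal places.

Per component, 1: μ=3.75, E[X²]=14.7633; 2: μ=12.3, E[X²]=159.7; 3: μ=3.75, E[X²]=15.6033.
E[X] = 0.34·3.75 + 0.37·12.3 + 0.29·3.75 = 6.9135.
E[X²] = 0.34·14.7633 + 0.37·159.7 + 0.29·15.6033 = 68.6335.
Var(X) = E[X²] − (E[X])² = 68.6335 − 47.7965 = 20.837.
SD(X) = √20.837 = 4.56476.

4.5648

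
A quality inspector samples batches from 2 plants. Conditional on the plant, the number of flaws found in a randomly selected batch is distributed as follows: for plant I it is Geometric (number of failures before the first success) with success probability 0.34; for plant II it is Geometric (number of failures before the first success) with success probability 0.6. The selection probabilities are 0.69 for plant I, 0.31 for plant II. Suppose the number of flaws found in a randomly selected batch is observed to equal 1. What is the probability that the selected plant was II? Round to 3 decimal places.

0.325

Likelihoods P(X=1 | ·): I: 0.2244; II: 0.24.
Posterior ∝ prior × likelihood. Numerator for II: 0.31·0.24 = 0.0744.
Normalizing constant: 0.69·0.2244 + 0.31·0.24 = 0.229236.
P(II | observation) = 0.0744 / 0.229236 = 0.324556.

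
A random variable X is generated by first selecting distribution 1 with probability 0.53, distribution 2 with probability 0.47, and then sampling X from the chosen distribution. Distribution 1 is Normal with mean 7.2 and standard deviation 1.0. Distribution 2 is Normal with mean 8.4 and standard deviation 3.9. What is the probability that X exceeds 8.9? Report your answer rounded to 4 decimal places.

Conditional on each component, P(X > 8.9): 1: 0.0445655; 2: 0.448993.
By total probability, P(X > 8.9) = 0.53·0.0445655 + 0.47·0.448993 = 0.234647.

0.2346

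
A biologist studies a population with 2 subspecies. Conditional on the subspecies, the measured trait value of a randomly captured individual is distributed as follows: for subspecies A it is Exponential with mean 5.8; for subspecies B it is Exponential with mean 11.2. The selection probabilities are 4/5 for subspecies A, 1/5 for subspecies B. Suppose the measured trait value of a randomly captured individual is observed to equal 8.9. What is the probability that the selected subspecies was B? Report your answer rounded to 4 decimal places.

0.2134

Likelihoods f(8.9 | ·): A: 0.0371668; B: 0.0403342.
Posterior ∝ prior × likelihood. Numerator for B: 0.2·0.0403342 = 0.00806683.
Normalizing constant: 0.8·0.0371668 + 0.2·0.0403342 = 0.0378002.
P(B | observation) = 0.00806683 / 0.0378002 = 0.213407.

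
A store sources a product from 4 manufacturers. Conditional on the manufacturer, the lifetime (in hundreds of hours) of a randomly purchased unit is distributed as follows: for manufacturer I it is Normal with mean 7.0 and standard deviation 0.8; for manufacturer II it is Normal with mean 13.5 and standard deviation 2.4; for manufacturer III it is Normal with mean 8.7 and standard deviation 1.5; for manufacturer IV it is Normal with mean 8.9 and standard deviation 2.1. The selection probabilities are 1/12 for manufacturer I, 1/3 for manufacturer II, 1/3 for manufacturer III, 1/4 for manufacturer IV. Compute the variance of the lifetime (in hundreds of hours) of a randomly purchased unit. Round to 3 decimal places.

Per component, I: μ=7, E[X²]=49.64; II: μ=13.5, E[X²]=188.01; III: μ=8.7, E[X²]=77.94; IV: μ=8.9, E[X²]=83.62.
E[X] = 0.0833333·7 + 0.333333·13.5 + 0.333333·8.7 + 0.25·8.9 = 10.2083.
E[X²] = 0.0833333·49.64 + 0.333333·188.01 + 0.333333·77.94 + 0.25·83.62 = 113.692.
Var(X) = E[X²] − (E[X])² = 113.692 − 104.21 = 9.4816.

9.482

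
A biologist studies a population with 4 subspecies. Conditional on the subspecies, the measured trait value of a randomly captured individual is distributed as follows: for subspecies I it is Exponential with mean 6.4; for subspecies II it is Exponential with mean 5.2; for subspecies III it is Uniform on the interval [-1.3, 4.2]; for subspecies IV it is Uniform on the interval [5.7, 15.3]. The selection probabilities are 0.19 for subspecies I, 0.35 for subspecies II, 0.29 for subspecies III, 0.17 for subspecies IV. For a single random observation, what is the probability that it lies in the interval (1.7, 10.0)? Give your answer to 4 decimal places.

Conditional on each subspecies, P(1.7 < X < 10.0): I: 0.557115; II: 0.574983; III: 0.454545; IV: 0.447917.
By total probability, P(1.7 < X < 10.0) = 0.19·0.557115 + 0.35·0.574983 + 0.29·0.454545 + 0.17·0.447917 = 0.51506.

0.5151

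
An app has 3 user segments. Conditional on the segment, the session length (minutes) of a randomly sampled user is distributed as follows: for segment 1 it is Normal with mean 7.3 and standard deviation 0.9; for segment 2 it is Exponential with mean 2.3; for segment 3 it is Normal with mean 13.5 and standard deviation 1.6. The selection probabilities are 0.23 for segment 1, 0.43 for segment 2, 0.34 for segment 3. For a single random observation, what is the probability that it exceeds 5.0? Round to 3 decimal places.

Conditional on each segment, P(X > 5.0): 1: 0.994699; 2: 0.113732; 3: 1.
By total probability, P(X > 5.0) = 0.23·0.994699 + 0.43·0.113732 + 0.34·1 = 0.617685.

0.618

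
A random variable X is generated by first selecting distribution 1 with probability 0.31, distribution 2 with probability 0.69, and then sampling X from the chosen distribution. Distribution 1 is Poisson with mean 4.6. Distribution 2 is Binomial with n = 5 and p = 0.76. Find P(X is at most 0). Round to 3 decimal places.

Conditional on each component, P(X ≤ 0): 1: 0.0100518; 2: 0.000796262.
By total probability, P(X ≤ 0) = 0.31·0.0100518 + 0.69·0.000796262 = 0.00366549.

0.004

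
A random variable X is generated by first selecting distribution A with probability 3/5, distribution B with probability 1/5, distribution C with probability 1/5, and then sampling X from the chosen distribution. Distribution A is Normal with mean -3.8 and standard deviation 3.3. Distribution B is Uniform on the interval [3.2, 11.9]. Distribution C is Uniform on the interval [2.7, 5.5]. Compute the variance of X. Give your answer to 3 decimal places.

31.350

Per component, A: μ=-3.8, E[X²]=25.33; B: μ=7.55, E[X²]=63.31; C: μ=4.1, E[X²]=17.4633.
E[X] = 0.6·-3.8 + 0.2·7.55 + 0.2·4.1 = 0.05.
E[X²] = 0.6·25.33 + 0.2·63.31 + 0.2·17.4633 = 31.3527.
Var(X) = E[X²] − (E[X])² = 31.3527 − 0.0025 = 31.3502.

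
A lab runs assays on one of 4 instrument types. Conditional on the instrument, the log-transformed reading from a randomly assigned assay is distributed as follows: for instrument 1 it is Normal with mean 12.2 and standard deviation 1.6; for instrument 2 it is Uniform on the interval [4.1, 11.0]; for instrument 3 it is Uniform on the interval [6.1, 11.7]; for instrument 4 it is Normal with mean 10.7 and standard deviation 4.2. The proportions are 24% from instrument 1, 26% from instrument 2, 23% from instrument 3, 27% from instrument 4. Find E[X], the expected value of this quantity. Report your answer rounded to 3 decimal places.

Component means — 1: 12.2; 2: 7.55; 3: 8.9; 4: 10.7.
E[X] = 0.24·12.2 + 0.26·7.55 + 0.23·8.9 + 0.27·10.7 = 9.827.

9.827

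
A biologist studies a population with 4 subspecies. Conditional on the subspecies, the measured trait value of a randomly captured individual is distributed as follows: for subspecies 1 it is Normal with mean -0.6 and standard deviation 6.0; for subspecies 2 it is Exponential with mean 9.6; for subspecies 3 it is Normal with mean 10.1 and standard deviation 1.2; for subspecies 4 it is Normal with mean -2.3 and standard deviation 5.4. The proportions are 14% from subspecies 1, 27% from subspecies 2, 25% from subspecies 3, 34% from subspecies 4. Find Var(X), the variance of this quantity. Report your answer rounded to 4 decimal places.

74.3613

Per component, 1: μ=-0.6, E[X²]=36.36; 2: μ=9.6, E[X²]=184.32; 3: μ=10.1, E[X²]=103.45; 4: μ=-2.3, E[X²]=34.45.
E[X] = 0.14·-0.6 + 0.27·9.6 + 0.25·10.1 + 0.34·-2.3 = 4.251.
E[X²] = 0.14·36.36 + 0.27·184.32 + 0.25·103.45 + 0.34·34.45 = 92.4323.
Var(X) = E[X²] − (E[X])² = 92.4323 − 18.071 = 74.3613.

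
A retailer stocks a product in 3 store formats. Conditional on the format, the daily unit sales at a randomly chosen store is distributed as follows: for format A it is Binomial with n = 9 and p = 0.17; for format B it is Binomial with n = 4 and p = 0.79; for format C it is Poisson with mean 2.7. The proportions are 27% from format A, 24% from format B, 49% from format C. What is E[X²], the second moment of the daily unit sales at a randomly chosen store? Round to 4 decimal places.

For each component E[X²] = Var + (mean)², giving A: 3.6108; B: 10.6492; C: 9.99.
Overall E[X²] = 0.27·3.6108 + 0.24·10.6492 + 0.49·9.99 = 8.42582.

8.4258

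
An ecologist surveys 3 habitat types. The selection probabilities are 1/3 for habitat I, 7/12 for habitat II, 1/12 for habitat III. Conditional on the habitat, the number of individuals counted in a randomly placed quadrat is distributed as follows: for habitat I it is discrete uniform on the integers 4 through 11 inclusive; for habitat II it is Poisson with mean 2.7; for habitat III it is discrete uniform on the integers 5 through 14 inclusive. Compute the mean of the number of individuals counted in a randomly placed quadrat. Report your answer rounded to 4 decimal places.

Component means — I: 7.5; II: 2.7; III: 9.5.
E[X] = 0.333333·7.5 + 0.583333·2.7 + 0.0833333·9.5 = 4.86667.

4.8667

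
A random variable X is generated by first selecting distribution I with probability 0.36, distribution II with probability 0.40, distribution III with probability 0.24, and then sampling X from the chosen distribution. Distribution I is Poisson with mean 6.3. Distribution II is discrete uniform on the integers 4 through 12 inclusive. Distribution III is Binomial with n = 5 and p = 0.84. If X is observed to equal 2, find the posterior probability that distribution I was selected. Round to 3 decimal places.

0.654

Likelihoods P(X=2 | ·): I: 0.0364415; II: 0; III: 0.0289014.
Posterior ∝ prior × likelihood. Numerator for I: 0.36·0.0364415 = 0.0131189.
Normalizing constant: 0.36·0.0364415 + 0.4·0 + 0.24·0.0289014 = 0.0200553.
P(I | observation) = 0.0131189 / 0.0200553 = 0.654139.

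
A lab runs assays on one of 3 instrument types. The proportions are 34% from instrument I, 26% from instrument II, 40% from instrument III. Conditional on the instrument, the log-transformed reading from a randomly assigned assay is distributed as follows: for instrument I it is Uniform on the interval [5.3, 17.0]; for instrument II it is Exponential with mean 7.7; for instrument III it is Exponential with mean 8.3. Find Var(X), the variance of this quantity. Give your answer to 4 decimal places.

49.0442

Per component, I: μ=11.15, E[X²]=135.73; II: μ=7.7, E[X²]=118.58; III: μ=8.3, E[X²]=137.78.
E[X] = 0.34·11.15 + 0.26·7.7 + 0.4·8.3 = 9.113.
E[X²] = 0.34·135.73 + 0.26·118.58 + 0.4·137.78 = 132.091.
Var(X) = E[X²] − (E[X])² = 132.091 − 83.0468 = 49.0442.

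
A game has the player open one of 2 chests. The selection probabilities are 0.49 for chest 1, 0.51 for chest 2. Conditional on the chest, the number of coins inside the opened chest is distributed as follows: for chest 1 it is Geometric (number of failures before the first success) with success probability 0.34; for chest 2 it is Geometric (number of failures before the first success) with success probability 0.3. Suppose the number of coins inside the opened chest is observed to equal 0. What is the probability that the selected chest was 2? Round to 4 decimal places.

Likelihoods P(X=0 | ·): 1: 0.34; 2: 0.3.
Posterior ∝ prior × likelihood. Numerator for 2: 0.51·0.3 = 0.153.
Normalizing constant: 0.49·0.34 + 0.51·0.3 = 0.3196.
P(2 | observation) = 0.153 / 0.3196 = 0.478723.

0.4787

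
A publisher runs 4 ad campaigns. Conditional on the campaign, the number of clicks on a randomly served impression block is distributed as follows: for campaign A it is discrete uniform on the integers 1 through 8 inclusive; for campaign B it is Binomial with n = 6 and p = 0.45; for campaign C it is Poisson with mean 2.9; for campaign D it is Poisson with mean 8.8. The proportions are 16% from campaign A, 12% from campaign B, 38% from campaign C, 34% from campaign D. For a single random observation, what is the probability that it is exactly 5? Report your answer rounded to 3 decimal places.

0.086

Conditional on each campaign, P(X = 5): A: 0.125; B: 0.0608943; C: 0.0940491; D: 0.0662889.
By total probability, P(X = 5) = 0.16·0.125 + 0.12·0.0608943 + 0.38·0.0940491 + 0.34·0.0662889 = 0.0855842.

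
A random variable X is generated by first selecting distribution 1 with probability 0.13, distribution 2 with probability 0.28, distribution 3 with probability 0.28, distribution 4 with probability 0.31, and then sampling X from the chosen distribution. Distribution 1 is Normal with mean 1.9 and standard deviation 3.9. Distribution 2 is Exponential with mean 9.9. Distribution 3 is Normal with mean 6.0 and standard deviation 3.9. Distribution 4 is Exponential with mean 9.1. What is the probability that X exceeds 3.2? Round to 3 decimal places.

0.683

Conditional on each component, P(X > 3.2): 1: 0.369441; 2: 0.723806; 3: 0.763606; 4: 0.703527.
By total probability, P(X > 3.2) = 0.13·0.369441 + 0.28·0.723806 + 0.28·0.763606 + 0.31·0.703527 = 0.682596.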